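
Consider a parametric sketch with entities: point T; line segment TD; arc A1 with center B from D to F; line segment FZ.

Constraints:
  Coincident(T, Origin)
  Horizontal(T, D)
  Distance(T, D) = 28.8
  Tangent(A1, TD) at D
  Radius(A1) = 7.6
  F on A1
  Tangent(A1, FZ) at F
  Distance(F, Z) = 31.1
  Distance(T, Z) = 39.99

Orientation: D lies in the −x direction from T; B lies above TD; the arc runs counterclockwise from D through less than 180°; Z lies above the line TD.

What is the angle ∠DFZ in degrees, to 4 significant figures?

140.2°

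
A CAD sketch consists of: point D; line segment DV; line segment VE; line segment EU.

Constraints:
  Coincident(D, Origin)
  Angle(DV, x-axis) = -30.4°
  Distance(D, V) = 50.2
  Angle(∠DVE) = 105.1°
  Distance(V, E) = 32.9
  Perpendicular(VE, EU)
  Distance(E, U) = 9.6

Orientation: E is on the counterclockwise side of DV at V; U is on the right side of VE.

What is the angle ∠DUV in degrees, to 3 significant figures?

35.4°

∠DVE = 105.1°, so VE runs at -30.4° + (180° − 105.1°) = 44.5° from the x-axis; with |VE| = 32.9, E = V + 32.9·(cos 44.5°, sin 44.5°) = (66.8, -2.34). VE ⟂ EU; with |EU| = 9.6 on the right of VE, U = E + 9.6·(0.701, -0.713) = (73.5, -9.19). Then cos ∠DUV = UD·UV / (|UD||UV|), giving 35.4°.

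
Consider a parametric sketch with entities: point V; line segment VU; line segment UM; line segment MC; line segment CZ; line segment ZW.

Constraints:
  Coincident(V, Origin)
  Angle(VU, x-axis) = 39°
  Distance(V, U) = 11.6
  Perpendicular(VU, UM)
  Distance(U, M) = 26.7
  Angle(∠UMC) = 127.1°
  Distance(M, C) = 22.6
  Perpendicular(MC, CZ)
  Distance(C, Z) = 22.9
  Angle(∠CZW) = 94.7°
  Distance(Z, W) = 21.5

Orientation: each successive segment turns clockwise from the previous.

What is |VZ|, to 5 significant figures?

29.943

∠UMC = 127.1° gives MC at -103.90° from the x-axis; with |MC| = 22.6, C = (20.389, -35.388). MC is perpendicular to CZ, so CZ runs at 166.10°; with |CZ| = 22.9, Z = (-1.8408, -29.887). Then |VZ| = |Z − V| = 29.943.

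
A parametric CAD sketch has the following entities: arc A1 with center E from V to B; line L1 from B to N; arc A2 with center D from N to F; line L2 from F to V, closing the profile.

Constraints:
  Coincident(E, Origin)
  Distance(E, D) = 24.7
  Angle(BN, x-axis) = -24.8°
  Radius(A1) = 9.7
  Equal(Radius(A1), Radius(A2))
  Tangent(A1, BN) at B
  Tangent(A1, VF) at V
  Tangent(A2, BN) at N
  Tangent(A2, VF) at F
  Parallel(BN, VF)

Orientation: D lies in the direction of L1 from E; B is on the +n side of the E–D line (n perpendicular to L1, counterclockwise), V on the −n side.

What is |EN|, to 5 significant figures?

26.536

The slot axis is L1's direction at -24.8°, so u = (cos -24.8°, sin -24.8°) = (0.90778, -0.41945) and n = (−sin -24.8°, cos -24.8°) = (0.41945, 0.90778). E is at the origin and D lies 24.7 along u from E, so D = 24.7·u = (22.422, -10.360). Tangency of A1 to both parallel lines with radius 9.7 puts B and V at E ± 9.7·n: B = (4.0687, 8.8054), V = (-4.0687, -8.8054). Equal radii place N and F the same way about D: N = D + 9.7·n = (26.491, -1.5550), F = D − 9.7·n = (18.353, -19.166). Then |EN| = |N − E| = 26.536.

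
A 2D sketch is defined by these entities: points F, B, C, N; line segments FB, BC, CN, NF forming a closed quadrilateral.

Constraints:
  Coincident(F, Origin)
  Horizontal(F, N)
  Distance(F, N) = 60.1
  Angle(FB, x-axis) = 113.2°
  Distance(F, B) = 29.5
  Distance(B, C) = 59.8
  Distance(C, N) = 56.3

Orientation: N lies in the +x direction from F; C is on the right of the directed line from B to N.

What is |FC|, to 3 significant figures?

30.3

Checks: F = (0.00, 0.00) ✓; |BC| = 59.80 ✓; |CN| = 56.30 ✓.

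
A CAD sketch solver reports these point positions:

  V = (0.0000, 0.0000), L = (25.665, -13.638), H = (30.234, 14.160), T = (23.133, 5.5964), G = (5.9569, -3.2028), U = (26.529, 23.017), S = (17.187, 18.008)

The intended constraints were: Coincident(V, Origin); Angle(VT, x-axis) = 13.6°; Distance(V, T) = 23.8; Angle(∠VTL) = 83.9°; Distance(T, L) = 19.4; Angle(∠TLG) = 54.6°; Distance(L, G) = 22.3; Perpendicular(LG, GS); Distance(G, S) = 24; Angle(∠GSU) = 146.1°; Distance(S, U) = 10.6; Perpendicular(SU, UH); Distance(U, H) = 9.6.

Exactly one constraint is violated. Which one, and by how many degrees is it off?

Perpendicular(SU, UH) — off by 5.50°.

V = (0.00, 0.00) ✓; VT at 13.60° ✓; |VT| = 23.80 ✓; ∠VTL = 83.90° ✓; |TL| = 19.40 ✓; ∠TLG = 54.60° ✓; |LG| = 22.30 ✓; ∠(LG, GS) = 90.00° ✓; |GS| = 24.00 ✓; ∠GSU = 146.1° ✓; |SU| = 10.60 ✓; ∠(SU, UH) = 95.50° ✗; |UH| = 9.601 ✓.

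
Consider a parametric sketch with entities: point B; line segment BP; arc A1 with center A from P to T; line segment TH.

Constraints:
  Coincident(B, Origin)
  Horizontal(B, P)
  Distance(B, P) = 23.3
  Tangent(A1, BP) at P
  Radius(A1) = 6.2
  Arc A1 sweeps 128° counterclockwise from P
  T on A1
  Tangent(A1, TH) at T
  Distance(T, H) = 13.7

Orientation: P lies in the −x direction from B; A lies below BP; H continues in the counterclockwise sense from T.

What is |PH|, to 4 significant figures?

21.11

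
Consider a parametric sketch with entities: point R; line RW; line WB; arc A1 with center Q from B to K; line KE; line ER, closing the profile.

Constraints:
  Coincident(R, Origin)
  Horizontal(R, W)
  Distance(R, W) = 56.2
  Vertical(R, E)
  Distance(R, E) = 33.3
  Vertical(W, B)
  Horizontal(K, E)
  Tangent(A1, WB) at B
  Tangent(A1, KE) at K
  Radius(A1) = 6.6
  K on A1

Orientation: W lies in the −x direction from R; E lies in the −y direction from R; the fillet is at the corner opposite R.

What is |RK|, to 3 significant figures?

59.7

R is at the origin; R and W share the same y with |RW| = 56.2 and W on the −x side, so W = (-56.2, 0.00). R and E share the same x with |RE| = 33.3 and E on the −y side, so E = (0.00, -33.3). The virtual corner opposite R is at (-56.2, -33.3). Since A1 is tangent to WB there, QB ⟂ WB and A1 meets KE tangentially, so QK is at right angles to KE, with radius 6.6, so the center Q sits 6.6 in from both sides at Q = (-49.6, -26.7). That places the tangent points at B = (-56.2, -26.7) on WB and K = (-49.6, -33.3) on KE. Then |RK| = |K − R| = 59.7.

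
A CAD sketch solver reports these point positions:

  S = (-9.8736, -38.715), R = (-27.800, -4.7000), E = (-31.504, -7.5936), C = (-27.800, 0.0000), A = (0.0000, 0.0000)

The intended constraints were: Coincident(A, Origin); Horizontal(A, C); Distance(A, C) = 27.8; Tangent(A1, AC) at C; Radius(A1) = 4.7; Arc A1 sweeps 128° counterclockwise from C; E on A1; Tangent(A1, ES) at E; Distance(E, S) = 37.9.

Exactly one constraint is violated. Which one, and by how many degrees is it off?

Tangent(A1, ES) at E — off by 3.20°.

A = (0.00, 0.00) ✓; A.y = 0.00, C.y = 0.00 ✓; |AC| = 27.80 ✓; ∠(RC, CA) = 90.00° ✓; |RC| = 4.700 ✓; bearing(R→E) − bearing(R→C) = 128.0° ✓; |RE| = 4.700 ✓; ∠(RE, ES) = 93.20° ✗; |ES| = 37.90 ✓.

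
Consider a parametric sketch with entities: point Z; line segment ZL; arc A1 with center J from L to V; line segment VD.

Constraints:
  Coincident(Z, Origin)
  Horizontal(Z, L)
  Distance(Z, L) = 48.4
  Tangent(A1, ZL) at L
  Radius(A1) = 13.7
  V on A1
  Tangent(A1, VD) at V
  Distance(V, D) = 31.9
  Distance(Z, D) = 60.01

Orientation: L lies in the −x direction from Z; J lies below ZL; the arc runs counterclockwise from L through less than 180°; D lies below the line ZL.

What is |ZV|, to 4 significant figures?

62.95

Z is at the origin; Z and L share the same y with |ZL| = 48.4 and L on the −x side, so L = (-48.40, 0.000). A1 meets ZL tangentially, so JL is at right angles to ZL, so J = L + (0, -13.7) = (-48.40, -13.70). Since JV ⟂ VD (tangency), |JD| = √(13.7² + 31.9²) = 34.72 regardless of where V sits on A1. So D lies on both circle(Z, 60.01) and circle(J, 34.72); the below-ZL intersection is D = (-37.67, -46.72). V is the foot of the tangent from D: V = (-58.70, -22.73).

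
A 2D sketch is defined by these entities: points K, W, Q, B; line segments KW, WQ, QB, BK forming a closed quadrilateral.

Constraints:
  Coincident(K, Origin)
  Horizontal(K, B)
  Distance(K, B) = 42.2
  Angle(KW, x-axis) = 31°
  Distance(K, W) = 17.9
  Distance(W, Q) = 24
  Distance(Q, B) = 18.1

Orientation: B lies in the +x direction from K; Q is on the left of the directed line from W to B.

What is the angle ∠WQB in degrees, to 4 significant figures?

83.57°

K is at the origin; KB is horizontal with |KB| = 42.2 and B in +x, so B = (42.2, 0). KW runs at 31.0° with |KW| = 17.9, so W = (15.34, 9.219). Q is determined by |WQ| = 24.0 and |QB| = 18.1 together: it lies at the intersection of circle(W, 24.0) and circle(B, 18.1). With |WB| = 28.39, the foot of the radical line on WB is 18.57 from W and the perpendicular offset is √(24.0² − 18.57²) = 15.20. Taking the left-of-WB solution: Q = (37.84, 17.57).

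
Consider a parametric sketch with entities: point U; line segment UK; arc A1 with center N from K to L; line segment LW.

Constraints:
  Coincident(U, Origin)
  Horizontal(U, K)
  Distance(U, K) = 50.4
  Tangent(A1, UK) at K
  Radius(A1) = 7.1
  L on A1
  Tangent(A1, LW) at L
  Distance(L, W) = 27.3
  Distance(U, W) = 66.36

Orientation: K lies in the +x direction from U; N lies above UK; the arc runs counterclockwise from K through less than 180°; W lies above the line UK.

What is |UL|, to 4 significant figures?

57.96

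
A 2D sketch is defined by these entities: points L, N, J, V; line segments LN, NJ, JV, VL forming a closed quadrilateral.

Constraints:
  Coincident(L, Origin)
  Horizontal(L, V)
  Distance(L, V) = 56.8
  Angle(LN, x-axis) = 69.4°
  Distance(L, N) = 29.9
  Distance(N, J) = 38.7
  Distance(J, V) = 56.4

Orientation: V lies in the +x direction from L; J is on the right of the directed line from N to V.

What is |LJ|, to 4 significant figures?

9.655

Checks: |NJ| = 38.70 ✓; |JV| = 56.40 ✓.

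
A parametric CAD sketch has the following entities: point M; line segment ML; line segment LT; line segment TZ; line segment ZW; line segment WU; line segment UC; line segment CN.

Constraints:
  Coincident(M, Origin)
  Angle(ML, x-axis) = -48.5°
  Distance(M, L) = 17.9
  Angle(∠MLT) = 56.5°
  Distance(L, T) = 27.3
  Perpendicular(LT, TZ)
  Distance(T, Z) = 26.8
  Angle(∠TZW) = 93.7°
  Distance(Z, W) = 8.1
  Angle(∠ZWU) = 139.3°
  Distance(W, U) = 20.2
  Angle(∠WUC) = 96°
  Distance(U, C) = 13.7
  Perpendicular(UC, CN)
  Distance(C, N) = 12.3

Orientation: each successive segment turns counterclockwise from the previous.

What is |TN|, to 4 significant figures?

11.79

M is at the origin; ML runs at -48.5° with length 17.9, so L = (11.86, -13.41). ∠MLT = 56.5° gives LT at 75.00° from the x-axis; with |LT| = 27.3, T = (18.93, 12.96). LT ⟂ TZ, so TZ runs at 165.0°; with |TZ| = 26.8, Z = (-6.960, 19.90). ∠TZW = 93.7° gives ZW at -108.7° from the x-axis; with |ZW| = 8.1, W = (-9.557, 12.23). ∠ZWU = 139.3° gives WU at -68.00° from the x-axis; with |WU| = 20.2, U = (-1.990, -6.502). ∠WUC = 96.0° gives UC at 16.00° from the x-axis; with |UC| = 13.7, C = (11.18, -2.725). UC is perpendicular to CN, so CN runs at 106.0°; with |CN| = 12.3, N = (7.789, 9.098). Then |TN| = |N − T| = 11.79.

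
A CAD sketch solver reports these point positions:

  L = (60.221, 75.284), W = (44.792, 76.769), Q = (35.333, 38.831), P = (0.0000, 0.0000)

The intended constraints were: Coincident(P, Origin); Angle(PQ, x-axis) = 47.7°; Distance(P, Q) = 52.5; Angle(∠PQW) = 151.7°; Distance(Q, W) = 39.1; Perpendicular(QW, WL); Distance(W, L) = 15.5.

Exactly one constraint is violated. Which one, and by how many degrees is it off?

Perpendicular(QW, WL) — off by 8.50°.

P = (0.00, 0.00) ✓; PQ at 47.70° ✓; |PQ| = 52.50 ✓; ∠PQW = 151.7° ✓; |QW| = 39.10 ✓; ∠(QW, WL) = 81.50° ✗; |WL| = 15.50 ✓.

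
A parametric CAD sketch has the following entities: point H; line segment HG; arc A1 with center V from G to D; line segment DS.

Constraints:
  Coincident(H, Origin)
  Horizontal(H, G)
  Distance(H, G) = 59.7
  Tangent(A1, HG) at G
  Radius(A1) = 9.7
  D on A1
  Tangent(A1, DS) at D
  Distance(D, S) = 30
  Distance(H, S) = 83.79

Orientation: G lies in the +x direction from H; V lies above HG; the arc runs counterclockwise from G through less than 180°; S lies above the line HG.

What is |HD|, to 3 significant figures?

69.7

Checks: |HG| = 59.70 ✓; |VD| = 9.700 ✓; ∠(VD, DS) = 90.00° ✓; |DS| = 30.00 ✓; |HS| = 83.79 ✓.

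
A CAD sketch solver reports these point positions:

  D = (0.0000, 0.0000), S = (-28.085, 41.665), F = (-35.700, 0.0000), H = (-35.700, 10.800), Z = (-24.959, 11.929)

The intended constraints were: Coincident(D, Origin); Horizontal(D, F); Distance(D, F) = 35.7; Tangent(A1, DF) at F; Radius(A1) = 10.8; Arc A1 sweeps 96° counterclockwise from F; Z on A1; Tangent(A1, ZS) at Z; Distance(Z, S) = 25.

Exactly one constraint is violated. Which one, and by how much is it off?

Distance(Z, S) = 25 — off by 4.90.

D = (0.00, 0.00) ✓; D.y = 0.00, F.y = 0.00 ✓; |DF| = 35.70 ✓; ∠(HF, FD) = 90.00° ✓; |HF| = 10.80 ✓; bearing(H→Z) − bearing(H→F) = 96.00° ✓; |HZ| = 10.80 ✓; ∠(HZ, ZS) = 90.00° ✓; |ZS| = 29.90 ✗.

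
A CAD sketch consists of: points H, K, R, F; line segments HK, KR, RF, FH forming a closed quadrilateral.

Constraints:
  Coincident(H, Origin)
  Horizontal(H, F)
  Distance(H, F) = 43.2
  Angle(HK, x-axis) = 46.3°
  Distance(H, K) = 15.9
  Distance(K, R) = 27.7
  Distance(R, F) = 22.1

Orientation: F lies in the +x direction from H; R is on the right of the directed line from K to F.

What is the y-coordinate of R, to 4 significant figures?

-12.44

H is at the origin; HF is horizontal with |HF| = 43.2 and F in +x, so F = (43.2, 0). HK runs at 46.3° with |HK| = 15.9, so K = (10.99, 11.50). R is determined by |KR| = 27.7 and |RF| = 22.1 together: it lies at the intersection of circle(K, 27.7) and circle(F, 22.1). With |KF| = 34.20, the foot of the radical line on KF is 21.18 from K and the perpendicular offset is √(27.7² − 21.18²) = 17.85. Taking the right-of-KF solution: R = (24.93, -12.44).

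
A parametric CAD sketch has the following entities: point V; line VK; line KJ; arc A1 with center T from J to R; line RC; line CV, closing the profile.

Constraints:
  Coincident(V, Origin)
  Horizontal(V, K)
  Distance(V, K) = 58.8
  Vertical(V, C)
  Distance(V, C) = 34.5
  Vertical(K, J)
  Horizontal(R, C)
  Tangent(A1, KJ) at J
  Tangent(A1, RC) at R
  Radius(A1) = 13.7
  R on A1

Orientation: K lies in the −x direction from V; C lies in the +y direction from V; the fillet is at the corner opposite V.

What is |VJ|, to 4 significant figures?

62.37

V is at the origin; V and K share the same y with |VK| = 58.8 and K on the −x side, so K = (-58.80, 0.000). V and C share the same x with |VC| = 34.5 and C on the +y side, so C = (0.000, 34.50). The virtual corner opposite V is at (-58.80, 34.50). The tangent condition forces TJ to be normal to KJ and A1 meets RC tangentially, so TR is at right angles to RC, with radius 13.7, so the center T sits 13.7 in from both sides at T = (-45.10, 20.80). That places the tangent points at J = (-58.80, 20.80) on KJ and R = (-45.10, 34.50) on RC. Then |VJ| = |J − V| = 62.37.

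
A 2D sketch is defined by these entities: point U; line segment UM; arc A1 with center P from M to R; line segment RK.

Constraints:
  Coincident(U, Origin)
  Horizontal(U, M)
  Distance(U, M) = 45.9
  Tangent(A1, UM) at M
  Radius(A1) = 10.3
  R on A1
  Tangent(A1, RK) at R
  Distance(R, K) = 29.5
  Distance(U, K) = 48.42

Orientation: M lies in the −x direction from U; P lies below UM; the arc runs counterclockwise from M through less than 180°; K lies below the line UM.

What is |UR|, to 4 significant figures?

55.71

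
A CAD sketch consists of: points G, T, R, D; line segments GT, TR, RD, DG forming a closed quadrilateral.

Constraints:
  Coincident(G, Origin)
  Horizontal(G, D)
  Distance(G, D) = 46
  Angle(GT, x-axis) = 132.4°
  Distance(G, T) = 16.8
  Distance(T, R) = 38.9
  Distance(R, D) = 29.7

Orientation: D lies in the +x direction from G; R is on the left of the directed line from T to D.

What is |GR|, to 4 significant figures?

34.45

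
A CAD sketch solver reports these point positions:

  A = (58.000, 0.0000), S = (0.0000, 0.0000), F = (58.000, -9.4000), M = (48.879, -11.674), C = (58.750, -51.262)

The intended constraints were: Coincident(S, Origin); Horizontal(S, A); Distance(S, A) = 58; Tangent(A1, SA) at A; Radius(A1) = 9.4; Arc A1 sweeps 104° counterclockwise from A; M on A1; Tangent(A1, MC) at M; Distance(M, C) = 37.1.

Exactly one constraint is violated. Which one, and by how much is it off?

Distance(M, C) = 37.1 — off by 3.70.

S = (0.00, 0.00) ✓; S.y = 0.00, A.y = 0.00 ✓; |SA| = 58.00 ✓; ∠(FA, AS) = 90.00° ✓; |FA| = 9.400 ✓; bearing(F→M) − bearing(F→A) = 104.0° ✓; |FM| = 9.400 ✓; ∠(FM, MC) = 90.00° ✓; |MC| = 40.80 ✗.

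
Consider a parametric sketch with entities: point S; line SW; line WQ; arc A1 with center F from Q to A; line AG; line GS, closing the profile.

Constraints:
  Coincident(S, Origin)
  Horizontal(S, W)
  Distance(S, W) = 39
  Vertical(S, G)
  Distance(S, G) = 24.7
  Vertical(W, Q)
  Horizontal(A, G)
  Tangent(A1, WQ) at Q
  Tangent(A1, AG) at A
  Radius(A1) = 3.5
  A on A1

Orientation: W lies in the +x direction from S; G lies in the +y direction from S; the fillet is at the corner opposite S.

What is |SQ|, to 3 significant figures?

44.4

S is at the origin; SW is horizontal with |SW| = 39.0 and W on the +x side, so W = (39.0, 0.00). SG is vertical with |SG| = 24.7 and G on the +y side, so G = (0.00, 24.7). The virtual corner opposite S is at (39.0, 24.7). Since A1 is tangent to WQ there, FQ ⟂ WQ and the tangent condition forces FA to be normal to AG, with radius 3.5, so the center F sits 3.5 in from both sides at F = (35.5, 21.2). That places the tangent points at Q = (39.0, 21.2) on WQ and A = (35.5, 24.7) on AG. Then |SQ| = |Q − S| = 44.4.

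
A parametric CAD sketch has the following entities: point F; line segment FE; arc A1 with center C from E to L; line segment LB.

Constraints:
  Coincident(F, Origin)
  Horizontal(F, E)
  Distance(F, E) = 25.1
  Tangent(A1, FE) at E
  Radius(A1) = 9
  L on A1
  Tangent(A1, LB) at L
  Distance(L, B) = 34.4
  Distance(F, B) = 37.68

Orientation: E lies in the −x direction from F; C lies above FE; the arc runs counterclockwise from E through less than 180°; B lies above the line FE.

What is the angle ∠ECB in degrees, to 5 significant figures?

143.24°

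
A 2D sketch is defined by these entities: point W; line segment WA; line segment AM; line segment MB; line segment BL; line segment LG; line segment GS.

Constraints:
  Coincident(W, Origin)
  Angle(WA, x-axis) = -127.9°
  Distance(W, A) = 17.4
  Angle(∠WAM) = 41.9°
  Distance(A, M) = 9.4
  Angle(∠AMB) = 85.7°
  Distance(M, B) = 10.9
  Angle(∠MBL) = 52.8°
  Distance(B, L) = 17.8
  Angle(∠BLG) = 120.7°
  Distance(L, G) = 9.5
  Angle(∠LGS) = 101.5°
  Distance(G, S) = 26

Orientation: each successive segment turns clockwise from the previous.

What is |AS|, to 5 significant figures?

25.341

W is at the origin; WA runs at -127.9° with length 17.4, so A = (-10.689, -13.730). ∠WAM = 41.9° gives AM at 94.000° from the x-axis; with |AM| = 9.4, M = (-11.344, -4.3530). ∠AMB = 85.7° gives MB at -0.30000° from the x-axis; with |MB| = 10.9, B = (-0.44442, -4.4100). ∠MBL = 52.8° gives BL at -127.50° from the x-axis; with |BL| = 17.8, L = (-11.280, -18.532). ∠BLG = 120.7° gives LG at 173.20° from the x-axis; with |LG| = 9.5, G = (-20.714, -17.407). ∠LGS = 101.5° gives GS at 94.700° from the x-axis; with |GS| = 26.0, S = (-22.844, 8.5057). Then |AS| = |S − A| = 25.341.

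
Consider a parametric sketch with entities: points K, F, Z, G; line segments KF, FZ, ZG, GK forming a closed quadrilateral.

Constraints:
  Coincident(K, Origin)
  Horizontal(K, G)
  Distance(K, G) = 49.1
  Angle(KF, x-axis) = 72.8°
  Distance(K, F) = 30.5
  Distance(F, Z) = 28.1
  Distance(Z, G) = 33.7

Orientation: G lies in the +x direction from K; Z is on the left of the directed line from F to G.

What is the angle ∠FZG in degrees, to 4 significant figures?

106.3°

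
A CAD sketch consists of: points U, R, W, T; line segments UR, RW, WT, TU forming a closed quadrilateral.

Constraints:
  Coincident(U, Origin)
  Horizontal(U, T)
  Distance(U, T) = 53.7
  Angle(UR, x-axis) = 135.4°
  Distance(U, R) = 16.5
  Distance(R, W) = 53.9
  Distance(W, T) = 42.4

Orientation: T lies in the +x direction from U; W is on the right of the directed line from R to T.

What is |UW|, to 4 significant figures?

37.49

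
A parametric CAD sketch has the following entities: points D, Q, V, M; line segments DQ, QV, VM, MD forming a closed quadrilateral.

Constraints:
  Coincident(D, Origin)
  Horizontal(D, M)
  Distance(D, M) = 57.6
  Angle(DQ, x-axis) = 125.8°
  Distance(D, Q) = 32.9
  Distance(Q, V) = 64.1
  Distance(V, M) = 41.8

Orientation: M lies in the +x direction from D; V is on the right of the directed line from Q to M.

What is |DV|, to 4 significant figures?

31.41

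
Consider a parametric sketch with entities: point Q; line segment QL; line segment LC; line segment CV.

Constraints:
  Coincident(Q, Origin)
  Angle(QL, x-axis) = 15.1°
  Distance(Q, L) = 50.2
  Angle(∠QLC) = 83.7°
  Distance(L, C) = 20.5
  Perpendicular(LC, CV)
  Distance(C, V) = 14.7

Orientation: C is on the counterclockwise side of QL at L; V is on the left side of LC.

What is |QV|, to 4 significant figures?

38.26

Q is at the origin; QL runs at 15.1° with length 50.2, so L = 50.2·(cos 15.1°, sin 15.1°) = (48.47, 13.08). ∠QLC = 83.7°, so LC runs at 15.1° + (180° − 83.7°) = 111.4° from the x-axis; with |LC| = 20.5, C = L + 20.5·(cos 111.4°, sin 111.4°) = (40.99, 32.16). LC is perpendicular to CV; with |CV| = 14.7 on the left of LC, V = C + 14.7·(-0.9311, -0.3649) = (27.30, 26.80). Then |QV| = |V − Q| = 38.26.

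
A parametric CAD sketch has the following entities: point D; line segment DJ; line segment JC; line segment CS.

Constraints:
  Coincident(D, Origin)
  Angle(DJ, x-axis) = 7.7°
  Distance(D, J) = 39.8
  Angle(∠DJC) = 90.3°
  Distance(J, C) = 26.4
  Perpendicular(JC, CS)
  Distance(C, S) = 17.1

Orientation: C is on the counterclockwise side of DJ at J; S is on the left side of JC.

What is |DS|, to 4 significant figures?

34.98

∠DJC = 90.3°, so JC runs at 7.7° + (180° − 90.3°) = 97.40° from the x-axis; with |JC| = 26.4, C = J + 26.4·(cos 97.40°, sin 97.40°) = (36.04, 31.51). JC ⟂ CS; with |CS| = 17.1 on the left of JC, S = C + 17.1·(-0.9917, -0.1288) = (19.08, 29.31). Then |DS| = |S − D| = 34.98.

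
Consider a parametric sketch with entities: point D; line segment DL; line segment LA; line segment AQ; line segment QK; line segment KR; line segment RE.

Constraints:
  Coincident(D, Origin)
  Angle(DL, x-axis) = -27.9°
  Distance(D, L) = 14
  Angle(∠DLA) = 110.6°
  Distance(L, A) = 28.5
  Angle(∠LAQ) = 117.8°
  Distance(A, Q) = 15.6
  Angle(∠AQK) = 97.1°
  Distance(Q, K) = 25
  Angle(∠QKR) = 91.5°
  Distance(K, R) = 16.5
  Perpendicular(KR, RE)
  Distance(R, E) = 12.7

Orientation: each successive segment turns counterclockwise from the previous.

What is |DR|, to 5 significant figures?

10.547

∠AQK = 97.1° gives QK at -173.40° from the x-axis; with |QK| = 25.0, K = (5.1890, 24.616). ∠QKR = 91.5° gives KR at -84.900° from the x-axis; with |KR| = 16.5, R = (6.6557, 8.1817). Then |DR| = |R − D| = 10.547.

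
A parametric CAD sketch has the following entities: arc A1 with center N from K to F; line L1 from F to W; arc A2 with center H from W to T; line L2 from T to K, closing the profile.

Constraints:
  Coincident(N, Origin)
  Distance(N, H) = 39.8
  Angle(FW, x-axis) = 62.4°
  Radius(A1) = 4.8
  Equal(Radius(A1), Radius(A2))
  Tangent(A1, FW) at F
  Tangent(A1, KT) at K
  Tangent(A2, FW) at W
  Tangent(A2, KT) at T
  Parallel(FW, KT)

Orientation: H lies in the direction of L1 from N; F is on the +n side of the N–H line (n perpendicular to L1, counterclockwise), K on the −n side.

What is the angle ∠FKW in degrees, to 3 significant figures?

76.4°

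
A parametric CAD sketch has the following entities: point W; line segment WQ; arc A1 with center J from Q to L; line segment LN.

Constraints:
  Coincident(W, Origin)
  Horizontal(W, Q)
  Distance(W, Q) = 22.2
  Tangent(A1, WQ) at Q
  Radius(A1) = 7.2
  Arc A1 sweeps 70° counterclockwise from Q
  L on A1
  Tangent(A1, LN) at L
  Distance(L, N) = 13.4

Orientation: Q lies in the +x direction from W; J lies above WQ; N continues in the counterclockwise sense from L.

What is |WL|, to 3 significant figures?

29.4

W is at the origin; W and Q share the same y with |WQ| = 22.2 and Q on the +x side, so Q = (22.2, 0.00). A1 meets WQ tangentially, so JQ is at right angles to WQ, so J = Q + (0, 7.2) = (22.2, 7.20). On A1, Q sits at bearing -90° from J; a 70° counterclockwise sweep puts L at bearing -20°, so L = J + 7.2·(cos -20°, sin -20°) = (29.0, 4.74). Then |WL| = |L − W| = 29.4.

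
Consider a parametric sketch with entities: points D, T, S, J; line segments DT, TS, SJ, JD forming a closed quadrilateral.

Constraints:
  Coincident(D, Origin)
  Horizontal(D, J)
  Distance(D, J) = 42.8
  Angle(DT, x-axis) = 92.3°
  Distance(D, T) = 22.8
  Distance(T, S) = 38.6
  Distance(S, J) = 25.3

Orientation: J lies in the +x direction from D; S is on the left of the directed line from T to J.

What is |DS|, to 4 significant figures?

45.05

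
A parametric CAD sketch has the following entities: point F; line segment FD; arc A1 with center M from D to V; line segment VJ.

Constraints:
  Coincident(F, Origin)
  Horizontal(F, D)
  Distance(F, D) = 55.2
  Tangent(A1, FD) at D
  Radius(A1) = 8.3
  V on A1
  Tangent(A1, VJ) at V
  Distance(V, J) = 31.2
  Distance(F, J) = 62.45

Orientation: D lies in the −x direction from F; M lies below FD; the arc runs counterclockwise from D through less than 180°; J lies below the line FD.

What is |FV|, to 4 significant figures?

63.73

Checks: |MV| = 8.300 ✓; ∠(MV, VJ) = 90.00° ✓; |VJ| = 31.20 ✓; |FJ| = 62.45 ✓.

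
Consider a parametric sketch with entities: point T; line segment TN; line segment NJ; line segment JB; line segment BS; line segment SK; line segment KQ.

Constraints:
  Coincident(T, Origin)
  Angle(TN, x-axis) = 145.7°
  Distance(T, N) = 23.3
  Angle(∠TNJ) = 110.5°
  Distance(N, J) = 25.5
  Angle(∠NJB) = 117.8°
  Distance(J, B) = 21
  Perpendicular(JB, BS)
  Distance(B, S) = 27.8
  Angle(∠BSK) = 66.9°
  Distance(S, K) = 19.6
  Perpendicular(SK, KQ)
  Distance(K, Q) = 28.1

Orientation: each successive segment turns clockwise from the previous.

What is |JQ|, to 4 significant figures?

15.13

T is at the origin; TN runs at 145.7° with length 23.3, so N = (-19.25, 13.13). ∠TNJ = 110.5° gives NJ at 76.20° from the x-axis; with |NJ| = 25.5, J = (-13.17, 37.89). ∠NJB = 117.8° gives JB at 14.00° from the x-axis; with |JB| = 21.0, B = (7.211, 42.97). JB ⟂ BS, so BS runs at -76.00°; with |BS| = 27.8, S = (13.94, 16.00). ∠BSK = 66.9° gives SK at 170.9° from the x-axis; with |SK| = 19.6, K = (-5.417, 19.10). SK ⟂ KQ, so KQ runs at 80.90°; with |KQ| = 28.1, Q = (-0.9729, 46.85). Then |JQ| = |Q − J| = 15.13.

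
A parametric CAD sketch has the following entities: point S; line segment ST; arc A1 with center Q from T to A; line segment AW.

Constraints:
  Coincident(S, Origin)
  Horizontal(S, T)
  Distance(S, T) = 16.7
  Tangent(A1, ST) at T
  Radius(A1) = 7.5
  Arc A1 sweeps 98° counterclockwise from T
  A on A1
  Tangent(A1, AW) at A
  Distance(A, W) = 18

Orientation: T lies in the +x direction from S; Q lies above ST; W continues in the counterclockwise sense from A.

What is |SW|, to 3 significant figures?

34.1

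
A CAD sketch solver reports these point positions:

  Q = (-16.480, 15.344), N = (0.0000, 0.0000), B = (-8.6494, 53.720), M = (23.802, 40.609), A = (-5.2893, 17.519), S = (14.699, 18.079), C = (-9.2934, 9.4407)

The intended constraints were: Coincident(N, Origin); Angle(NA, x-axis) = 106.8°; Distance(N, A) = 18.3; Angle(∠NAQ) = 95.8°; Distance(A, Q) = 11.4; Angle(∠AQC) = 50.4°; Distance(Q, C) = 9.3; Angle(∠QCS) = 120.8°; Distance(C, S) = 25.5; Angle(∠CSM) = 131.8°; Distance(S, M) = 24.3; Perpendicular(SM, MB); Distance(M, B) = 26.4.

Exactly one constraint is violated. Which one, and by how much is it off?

Distance(M, B) = 26.4 — off by 8.60.

N = (0.00, 0.00) ✓; NA at 106.8° ✓; |NA| = 18.30 ✓; ∠NAQ = 95.80° ✓; |AQ| = 11.40 ✓; ∠AQC = 50.40° ✓; |QC| = 9.300 ✓; ∠QCS = 120.8° ✓; |CS| = 25.50 ✓; ∠CSM = 131.8° ✓; |SM| = 24.30 ✓; ∠(SM, MB) = 90.00° ✓; |MB| = 35.00 ✗.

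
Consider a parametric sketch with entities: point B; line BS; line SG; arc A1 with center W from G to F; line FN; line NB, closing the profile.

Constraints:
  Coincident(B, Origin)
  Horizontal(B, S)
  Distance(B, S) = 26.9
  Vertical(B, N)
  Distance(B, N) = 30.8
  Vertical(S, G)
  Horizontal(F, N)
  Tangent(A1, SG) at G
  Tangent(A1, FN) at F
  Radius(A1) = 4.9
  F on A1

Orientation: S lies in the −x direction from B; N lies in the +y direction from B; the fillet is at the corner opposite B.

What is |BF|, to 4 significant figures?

37.85

The virtual corner opposite B is at (-26.90, 30.80). Since A1 is tangent to SG there, WG ⟂ SG and since A1 is tangent to FN there, WF ⟂ FN, with radius 4.9, so the center W sits 4.9 in from both sides at W = (-22.00, 25.90). That places the tangent points at G = (-26.90, 25.90) on SG and F = (-22.00, 30.80) on FN. Then |BF| = |F − B| = 37.85.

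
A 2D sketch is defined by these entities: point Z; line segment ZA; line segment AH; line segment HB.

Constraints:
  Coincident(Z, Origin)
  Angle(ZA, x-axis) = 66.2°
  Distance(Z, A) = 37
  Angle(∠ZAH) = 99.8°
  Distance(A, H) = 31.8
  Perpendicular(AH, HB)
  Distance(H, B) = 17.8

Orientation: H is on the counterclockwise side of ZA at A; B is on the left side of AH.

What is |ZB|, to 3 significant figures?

42.4

Z is at the origin; ZA runs at 66.2° with length 37.0, so A = 37.0·(cos 66.2°, sin 66.2°) = (14.9, 33.9). ∠ZAH = 99.8°, so AH runs at 66.2° + (180° − 99.8°) = 146° from the x-axis; with |AH| = 31.8, H = A + 31.8·(cos 146°, sin 146°) = (-11.6, 51.5). AH ⟂ HB; with |HB| = 17.8 on the left of AH, B = H + 17.8·(-0.553, -0.833) = (-21.4, 36.6). Then |ZB| = |B − Z| = 42.4.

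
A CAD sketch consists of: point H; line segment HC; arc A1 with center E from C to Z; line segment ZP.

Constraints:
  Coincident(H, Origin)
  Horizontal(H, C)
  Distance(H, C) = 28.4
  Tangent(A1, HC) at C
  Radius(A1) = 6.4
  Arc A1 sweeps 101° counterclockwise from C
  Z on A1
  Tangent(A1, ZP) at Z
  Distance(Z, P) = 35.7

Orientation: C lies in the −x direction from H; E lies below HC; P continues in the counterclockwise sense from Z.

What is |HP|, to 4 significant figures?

50.96

On A1, C sits at bearing 90° from E; a 101° counterclockwise sweep puts Z at bearing 191°, so Z = E + 6.4·(cos 191°, sin 191°) = (-34.68, -7.621). Since A1 is tangent to ZP there, EZ ⟂ ZP, so ZP runs along (−sin 191°, cos 191°); with |ZP| = 35.7, P = (-27.87, -42.67). Then |HP| = |P − H| = 50.96.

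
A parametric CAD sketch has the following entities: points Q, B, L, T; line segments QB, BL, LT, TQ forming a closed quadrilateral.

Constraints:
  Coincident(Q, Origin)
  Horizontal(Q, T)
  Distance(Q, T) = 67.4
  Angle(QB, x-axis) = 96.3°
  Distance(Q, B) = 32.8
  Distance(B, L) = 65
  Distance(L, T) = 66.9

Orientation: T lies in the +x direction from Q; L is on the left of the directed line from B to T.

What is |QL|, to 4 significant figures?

83.81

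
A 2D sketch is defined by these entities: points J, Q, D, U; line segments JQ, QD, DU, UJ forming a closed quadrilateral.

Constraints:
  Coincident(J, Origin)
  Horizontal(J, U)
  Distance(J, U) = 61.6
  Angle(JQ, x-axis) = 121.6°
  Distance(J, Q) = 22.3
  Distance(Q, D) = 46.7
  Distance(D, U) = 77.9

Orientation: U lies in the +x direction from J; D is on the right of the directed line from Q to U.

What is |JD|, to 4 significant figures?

29.89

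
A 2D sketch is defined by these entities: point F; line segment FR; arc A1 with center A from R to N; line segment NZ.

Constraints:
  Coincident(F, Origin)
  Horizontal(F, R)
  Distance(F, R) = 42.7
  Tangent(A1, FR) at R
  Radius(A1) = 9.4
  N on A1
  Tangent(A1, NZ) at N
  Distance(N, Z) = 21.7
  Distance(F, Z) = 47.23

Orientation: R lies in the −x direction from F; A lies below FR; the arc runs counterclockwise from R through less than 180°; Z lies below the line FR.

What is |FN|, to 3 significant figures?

52.1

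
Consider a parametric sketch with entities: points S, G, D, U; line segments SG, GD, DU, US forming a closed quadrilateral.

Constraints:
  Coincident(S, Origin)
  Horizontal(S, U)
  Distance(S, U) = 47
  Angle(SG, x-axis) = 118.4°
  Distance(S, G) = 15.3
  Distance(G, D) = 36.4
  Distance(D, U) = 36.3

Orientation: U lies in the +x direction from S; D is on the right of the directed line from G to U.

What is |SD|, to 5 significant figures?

21.357

Checks: |SU| = 47.00 ✓; |SG| = 15.30 ✓; |GD| = 36.40 ✓; |DU| = 36.30 ✓.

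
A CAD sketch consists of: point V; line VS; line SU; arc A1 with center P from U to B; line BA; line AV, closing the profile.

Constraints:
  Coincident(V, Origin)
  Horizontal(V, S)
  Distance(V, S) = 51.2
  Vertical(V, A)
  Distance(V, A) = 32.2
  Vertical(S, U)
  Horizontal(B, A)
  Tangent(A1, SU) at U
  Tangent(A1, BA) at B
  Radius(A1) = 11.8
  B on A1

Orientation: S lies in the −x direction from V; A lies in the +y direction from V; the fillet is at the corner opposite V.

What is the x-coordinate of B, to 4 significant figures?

-39.40

The virtual corner opposite V is at (-51.20, 32.20). A1 meets SU tangentially, so PU is at right angles to SU and since A1 is tangent to BA there, PB ⟂ BA, with radius 11.8, so the center P sits 11.8 in from both sides at P = (-39.40, 20.40). That places the tangent points at U = (-51.20, 20.40) on SU and B = (-39.40, 32.20) on BA. So B.x = -39.40.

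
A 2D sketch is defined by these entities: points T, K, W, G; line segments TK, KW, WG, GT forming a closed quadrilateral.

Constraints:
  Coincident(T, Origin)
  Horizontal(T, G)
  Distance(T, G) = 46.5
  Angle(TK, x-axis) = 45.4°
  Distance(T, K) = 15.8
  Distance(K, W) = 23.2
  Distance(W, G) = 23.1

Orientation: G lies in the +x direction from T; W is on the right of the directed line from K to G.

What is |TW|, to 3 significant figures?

25.8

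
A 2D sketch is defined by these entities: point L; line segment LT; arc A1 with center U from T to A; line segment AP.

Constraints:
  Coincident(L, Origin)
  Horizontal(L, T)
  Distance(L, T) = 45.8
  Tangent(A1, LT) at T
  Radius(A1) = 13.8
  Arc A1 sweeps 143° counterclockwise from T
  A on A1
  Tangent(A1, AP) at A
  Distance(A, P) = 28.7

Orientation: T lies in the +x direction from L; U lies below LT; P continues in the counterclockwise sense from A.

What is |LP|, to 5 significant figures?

73.634

On A1, T sits at bearing 90° from U; a 143° counterclockwise sweep puts A at bearing 233°, so A = U + 13.8·(cos 233°, sin 233°) = (37.495, -24.821). Since A1 is tangent to AP there, UA ⟂ AP, so AP runs along (−sin 233°, cos 233°); with |AP| = 28.7, P = (60.416, -42.093). Then |LP| = |P − L| = 73.634.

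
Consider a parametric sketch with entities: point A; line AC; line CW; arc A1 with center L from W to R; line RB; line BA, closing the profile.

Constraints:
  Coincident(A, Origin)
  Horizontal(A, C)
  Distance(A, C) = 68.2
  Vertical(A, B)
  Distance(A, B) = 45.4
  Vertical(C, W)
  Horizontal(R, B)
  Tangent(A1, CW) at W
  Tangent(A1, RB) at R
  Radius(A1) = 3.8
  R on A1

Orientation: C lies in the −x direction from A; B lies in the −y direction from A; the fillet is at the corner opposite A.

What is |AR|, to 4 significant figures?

78.79

The virtual corner opposite A is at (-68.20, -45.40). Since A1 is tangent to CW there, LW ⟂ CW and the tangent condition forces LR to be normal to RB, with radius 3.8, so the center L sits 3.8 in from both sides at L = (-64.40, -41.60). That places the tangent points at W = (-68.20, -41.60) on CW and R = (-64.40, -45.40) on RB. Then |AR| = |R − A| = 78.79.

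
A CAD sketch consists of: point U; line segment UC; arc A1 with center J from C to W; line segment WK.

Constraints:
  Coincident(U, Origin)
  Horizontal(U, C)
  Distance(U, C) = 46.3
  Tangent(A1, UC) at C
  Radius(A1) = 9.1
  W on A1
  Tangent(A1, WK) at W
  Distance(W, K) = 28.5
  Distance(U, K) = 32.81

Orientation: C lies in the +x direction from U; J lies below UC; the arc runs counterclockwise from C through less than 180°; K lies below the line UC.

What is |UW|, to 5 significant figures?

39.447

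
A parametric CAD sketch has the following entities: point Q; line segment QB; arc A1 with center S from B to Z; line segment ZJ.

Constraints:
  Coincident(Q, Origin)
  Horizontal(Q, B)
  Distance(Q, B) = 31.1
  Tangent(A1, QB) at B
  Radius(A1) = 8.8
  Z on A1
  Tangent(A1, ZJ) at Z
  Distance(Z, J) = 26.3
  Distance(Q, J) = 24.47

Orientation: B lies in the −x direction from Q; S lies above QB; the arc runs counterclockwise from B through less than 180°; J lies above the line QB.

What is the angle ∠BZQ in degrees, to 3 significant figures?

148°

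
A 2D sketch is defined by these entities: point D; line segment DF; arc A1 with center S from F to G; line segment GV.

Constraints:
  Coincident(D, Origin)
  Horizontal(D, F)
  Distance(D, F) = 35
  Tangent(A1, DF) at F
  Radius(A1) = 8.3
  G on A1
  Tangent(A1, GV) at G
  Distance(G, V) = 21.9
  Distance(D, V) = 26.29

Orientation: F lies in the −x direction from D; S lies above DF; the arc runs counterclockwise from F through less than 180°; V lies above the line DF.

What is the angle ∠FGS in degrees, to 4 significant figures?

62.84°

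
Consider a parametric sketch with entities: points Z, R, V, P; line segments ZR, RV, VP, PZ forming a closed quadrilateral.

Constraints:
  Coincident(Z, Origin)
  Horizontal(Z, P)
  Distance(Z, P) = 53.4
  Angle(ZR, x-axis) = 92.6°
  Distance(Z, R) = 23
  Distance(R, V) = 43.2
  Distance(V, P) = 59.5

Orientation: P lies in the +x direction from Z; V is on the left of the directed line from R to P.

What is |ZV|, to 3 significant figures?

61.4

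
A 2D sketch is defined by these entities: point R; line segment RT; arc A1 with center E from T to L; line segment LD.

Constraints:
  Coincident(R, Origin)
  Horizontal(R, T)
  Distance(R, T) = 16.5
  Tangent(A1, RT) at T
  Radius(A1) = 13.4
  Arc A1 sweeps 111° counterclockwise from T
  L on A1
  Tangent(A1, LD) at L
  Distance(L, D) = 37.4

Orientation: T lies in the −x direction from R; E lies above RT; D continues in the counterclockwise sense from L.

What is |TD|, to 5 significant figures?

53.126

R is at the origin; RT is horizontal with |RT| = 16.5 and T on the −x side, so T = (-16.500, 0.0000). The tangent condition forces ET to be normal to RT, so E = T + (0, 13.4) = (-16.500, 13.400). On A1, T sits at bearing -90° from E; a 111° counterclockwise sweep puts L at bearing 21°, so L = E + 13.4·(cos 21°, sin 21°) = (-3.9900, 18.202). Tangency of A1 to LD means the radius EL is perpendicular to LD, so LD runs along (−sin 21°, cos 21°); with |LD| = 37.4, D = (-17.393, 53.118). Then |TD| = |D − T| = 53.126.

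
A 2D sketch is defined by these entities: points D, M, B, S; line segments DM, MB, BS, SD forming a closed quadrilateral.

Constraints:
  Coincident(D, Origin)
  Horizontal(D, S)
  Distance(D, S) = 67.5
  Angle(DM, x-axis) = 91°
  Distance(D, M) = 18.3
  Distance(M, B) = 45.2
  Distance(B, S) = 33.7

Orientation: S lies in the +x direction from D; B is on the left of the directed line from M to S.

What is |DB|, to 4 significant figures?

50.79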